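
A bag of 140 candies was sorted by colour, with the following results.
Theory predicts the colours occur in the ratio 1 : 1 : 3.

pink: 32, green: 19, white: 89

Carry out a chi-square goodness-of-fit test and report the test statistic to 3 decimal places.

3.762

Ratio total = 5. Expected counts: 140×1/5 = 28, 140×1/5 = 28, 140×3/5 = 84.
pink: (32 − 28)²/28 = 16/28 = 0.5714
green: (19 − 28)²/28 = 81/28 = 2.8929
white: (89 − 84)²/84 = 25/84 = 0.2976
Sum = 3.762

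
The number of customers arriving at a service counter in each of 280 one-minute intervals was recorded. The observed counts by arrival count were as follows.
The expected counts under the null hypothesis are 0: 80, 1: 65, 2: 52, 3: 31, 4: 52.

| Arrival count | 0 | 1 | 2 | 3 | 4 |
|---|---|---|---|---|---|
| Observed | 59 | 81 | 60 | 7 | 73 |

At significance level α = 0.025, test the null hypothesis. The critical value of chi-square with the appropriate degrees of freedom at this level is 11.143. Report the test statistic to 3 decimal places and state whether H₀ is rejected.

37.743; reject

χ² = (59−80)²/80 + (81−65)²/65 + (60−52)²/52 + (7−31)²/31 + (73−52)²/52
   = 5.5125 + 3.9385 + 1.2308 + 18.5806 + 8.4808
Sum = 37.743
df = 4. Since 37.743 > 11.143, we reject H₀.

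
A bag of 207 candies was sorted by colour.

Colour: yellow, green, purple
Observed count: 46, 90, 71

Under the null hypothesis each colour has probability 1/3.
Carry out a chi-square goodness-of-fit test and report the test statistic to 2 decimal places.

Under H₀ each category has probability 1/3, so each expected count is 207/3 = 69.
χ² = (46−69)²/69 + (90−69)²/69 + (71−69)²/69
   = 7.667 + 6.391 + 0.058
Sum = 14.12

14.12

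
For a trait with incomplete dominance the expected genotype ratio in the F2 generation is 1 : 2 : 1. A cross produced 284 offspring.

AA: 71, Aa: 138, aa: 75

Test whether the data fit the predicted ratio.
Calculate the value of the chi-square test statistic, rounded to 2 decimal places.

0.34

Ratio total = 4. Expected counts: 284×1/4 = 71, 284×2/4 = 142, 284×1/4 = 71.
AA: (71 − 71)²/71 = 0/71 = 0.000
Aa: (138 − 142)²/142 = 16/142 = 0.113
aa: (75 − 71)²/71 = 16/71 = 0.225
Sum = 0.34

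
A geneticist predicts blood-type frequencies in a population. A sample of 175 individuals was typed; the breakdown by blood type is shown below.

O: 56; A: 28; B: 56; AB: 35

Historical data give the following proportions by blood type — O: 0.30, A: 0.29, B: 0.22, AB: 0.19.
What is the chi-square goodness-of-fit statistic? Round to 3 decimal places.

Expected counts E_i = n·p_i: 175×0.30 = 52.5, 175×0.29 = 50.75, 175×0.22 = 38.5, 175×0.19 = 33.25.
O: (56 − 52.5)²/52.5 = 12.25/52.5 = 0.2333
A: (28 − 50.75)²/50.75 = 517.5625/50.75 = 10.1983
B: (56 − 38.5)²/38.5 = 306.25/38.5 = 7.9545
AB: (35 − 33.25)²/33.25 = 3.0625/33.25 = 0.0921
Sum = 18.478

18.478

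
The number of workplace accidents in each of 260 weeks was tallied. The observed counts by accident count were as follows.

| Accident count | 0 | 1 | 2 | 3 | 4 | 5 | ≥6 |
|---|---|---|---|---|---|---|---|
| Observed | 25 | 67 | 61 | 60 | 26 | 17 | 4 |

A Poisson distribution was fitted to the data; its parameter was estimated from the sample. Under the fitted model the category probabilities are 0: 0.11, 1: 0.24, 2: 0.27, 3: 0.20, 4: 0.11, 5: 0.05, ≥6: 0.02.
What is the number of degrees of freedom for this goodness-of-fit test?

There are k = 7 categories and 1 parameter estimated from the data, so df = 7 − 1 − 1 = 5.

5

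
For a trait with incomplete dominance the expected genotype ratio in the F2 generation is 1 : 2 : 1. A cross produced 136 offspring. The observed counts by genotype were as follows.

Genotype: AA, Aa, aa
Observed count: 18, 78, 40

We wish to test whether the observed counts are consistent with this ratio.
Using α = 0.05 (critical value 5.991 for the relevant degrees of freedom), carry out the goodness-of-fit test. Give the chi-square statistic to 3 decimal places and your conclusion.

10.059; reject

Ratio total = 4. Expected counts: 136×1/4 = 34, 136×2/4 = 68, 136×1/4 = 34.
cat         O        E   (O−E)²/E
AA         18       34     7.5294
Aa         78       68     1.4706
aa         40       34     1.0588
Sum = 10.059
df = 2. Since 10.059 > 5.991, we reject H₀.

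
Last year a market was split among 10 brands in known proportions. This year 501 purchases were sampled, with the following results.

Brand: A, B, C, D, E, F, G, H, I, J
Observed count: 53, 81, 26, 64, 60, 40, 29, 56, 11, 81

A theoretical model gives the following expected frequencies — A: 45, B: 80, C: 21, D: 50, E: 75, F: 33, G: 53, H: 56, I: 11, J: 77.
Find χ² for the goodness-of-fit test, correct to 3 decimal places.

22.106

cat         O        E   (O−E)²/E
A          53       45     1.4222
B          81       80     0.0125
C          26       21     1.1905
D          64       50     3.9200
E          60       75     3.0000
F          40       33     1.4848
G          29       53    10.8679
H          56       56     0.0000
I          11       11     0.0000
J          81       77     0.2078
Sum = 22.106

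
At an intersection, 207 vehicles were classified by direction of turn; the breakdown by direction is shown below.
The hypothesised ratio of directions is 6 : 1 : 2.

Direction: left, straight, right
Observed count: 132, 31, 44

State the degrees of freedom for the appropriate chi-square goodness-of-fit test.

2

There are k = 3 categories and no parameters were estimated from the data, so df = 3 − 1 = 2.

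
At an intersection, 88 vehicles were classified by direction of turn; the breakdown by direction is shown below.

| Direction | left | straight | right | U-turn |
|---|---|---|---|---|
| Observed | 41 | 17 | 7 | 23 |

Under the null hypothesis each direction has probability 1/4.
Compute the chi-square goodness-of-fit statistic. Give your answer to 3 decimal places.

27.818

Expected count for each of the 4 categories: 88/4 = 22.
χ² = (41−22)²/22 + (17−22)²/22 + (7−22)²/22 + (23−22)²/22
   = 16.4091 + 1.1364 + 10.2273 + 0.0455
Sum = 27.818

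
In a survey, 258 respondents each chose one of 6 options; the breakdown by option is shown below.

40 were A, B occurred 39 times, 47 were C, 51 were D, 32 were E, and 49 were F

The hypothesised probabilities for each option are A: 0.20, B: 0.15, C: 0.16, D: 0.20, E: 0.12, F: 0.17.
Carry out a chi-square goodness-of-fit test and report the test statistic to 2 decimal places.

Expected counts E_i = n·p_i: 258×0.20 = 51.6, 258×0.15 = 38.7, 258×0.16 = 41.28, 258×0.20 = 51.6, 258×0.12 = 30.96, 258×0.17 = 43.86.
cat         O        E   (O−E)²/E
A          40     51.6      2.608
B          39     38.7      0.002
C          47    41.28      0.793
D          51     51.6      0.007
E          32    30.96      0.035
F          49    43.86      0.602
Sum = 4.05

4.05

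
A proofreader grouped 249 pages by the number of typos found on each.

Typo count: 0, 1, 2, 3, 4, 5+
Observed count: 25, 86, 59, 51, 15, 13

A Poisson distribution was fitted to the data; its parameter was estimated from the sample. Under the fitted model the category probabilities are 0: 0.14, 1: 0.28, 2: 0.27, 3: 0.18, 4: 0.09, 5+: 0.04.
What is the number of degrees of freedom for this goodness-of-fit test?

4

There are k = 6 categories and 1 parameter estimated from the data, so df = 6 − 1 − 1 = 4.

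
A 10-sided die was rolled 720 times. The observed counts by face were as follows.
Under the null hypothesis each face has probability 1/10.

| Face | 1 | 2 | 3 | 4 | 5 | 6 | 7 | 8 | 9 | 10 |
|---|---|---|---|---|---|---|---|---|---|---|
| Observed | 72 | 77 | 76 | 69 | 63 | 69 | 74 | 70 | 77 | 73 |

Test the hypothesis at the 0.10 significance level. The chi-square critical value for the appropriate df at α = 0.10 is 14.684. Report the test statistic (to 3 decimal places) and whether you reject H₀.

Under H₀ each category has probability 1/10, so each expected count is 720/10 = 72.
1: (72 − 72)²/72 = 0/72 = 0.0000
2: (77 − 72)²/72 = 25/72 = 0.3472
3: (76 − 72)²/72 = 16/72 = 0.2222
4: (69 − 72)²/72 = 9/72 = 0.1250
5: (63 − 72)²/72 = 81/72 = 1.1250
6: (69 − 72)²/72 = 9/72 = 0.1250
7: (74 − 72)²/72 = 4/72 = 0.0556
8: (70 − 72)²/72 = 4/72 = 0.0556
9: (77 − 72)²/72 = 25/72 = 0.3472
10: (73 − 72)²/72 = 1/72 = 0.0139
Sum = 2.417
df = 9. Since 2.417 < 14.684, we do not reject H₀.

2.417; do not reject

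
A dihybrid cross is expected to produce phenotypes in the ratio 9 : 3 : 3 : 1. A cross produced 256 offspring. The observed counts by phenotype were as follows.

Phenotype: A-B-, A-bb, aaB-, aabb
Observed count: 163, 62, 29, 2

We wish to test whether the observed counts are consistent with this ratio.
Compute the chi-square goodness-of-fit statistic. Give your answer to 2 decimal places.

26.36

Ratio total = 16. Expected counts: 256×9/16 = 144, 256×3/16 = 48, 256×3/16 = 48, 256×1/16 = 16.
A-B-: (163 − 144)²/144 = 361/144 = 2.507
A-bb: (62 − 48)²/48 = 196/48 = 4.083
aaB-: (29 − 48)²/48 = 361/48 = 7.521
aabb: (2 − 16)²/16 = 196/16 = 12.250
Sum = 26.36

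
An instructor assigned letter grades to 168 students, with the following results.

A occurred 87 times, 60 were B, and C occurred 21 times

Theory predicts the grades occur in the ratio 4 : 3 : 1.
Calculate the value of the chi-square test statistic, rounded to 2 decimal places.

0.25

Ratio total = 8. Expected counts: 168×4/8 = 84, 168×3/8 = 63, 168×1/8 = 21.
A: (87 − 84)²/84 = 9/84 = 0.107
B: (60 − 63)²/63 = 9/63 = 0.143
C: (21 − 21)²/21 = 0/21 = 0.000
Sum = 0.25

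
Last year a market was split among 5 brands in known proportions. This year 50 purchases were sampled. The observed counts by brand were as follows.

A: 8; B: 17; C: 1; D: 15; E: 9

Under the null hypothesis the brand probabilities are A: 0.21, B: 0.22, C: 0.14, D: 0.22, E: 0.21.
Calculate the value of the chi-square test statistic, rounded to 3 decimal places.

10.680

Expected counts E_i = n·p_i: 50×0.21 = 10.5, 50×0.22 = 11, 50×0.14 = 7, 50×0.22 = 11, 50×0.21 = 10.5.
χ² = (8−10.5)²/10.5 + (17−11)²/11 + (1−7)²/7 + (15−11)²/11 + (9−10.5)²/10.5
   = 0.5952 + 3.2727 + 5.1429 + 1.4545 + 0.2143
Sum = 10.680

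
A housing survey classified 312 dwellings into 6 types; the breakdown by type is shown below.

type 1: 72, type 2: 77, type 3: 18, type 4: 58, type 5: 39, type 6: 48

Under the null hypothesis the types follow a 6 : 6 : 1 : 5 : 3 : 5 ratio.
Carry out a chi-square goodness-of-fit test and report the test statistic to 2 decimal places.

6.06

Ratio total = 26. Expected counts: 312×6/26 = 72, 312×6/26 = 72, 312×1/26 = 12, 312×5/26 = 60, 312×3/26 = 36, 312×5/26 = 60.
type 1: (72 − 72)²/72 = 0/72 = 0.000
type 2: (77 − 72)²/72 = 25/72 = 0.347
type 3: (18 − 12)²/12 = 36/12 = 3.000
type 4: (58 − 60)²/60 = 4/60 = 0.067
type 5: (39 − 36)²/36 = 9/36 = 0.250
type 6: (48 − 60)²/60 = 144/60 = 2.400
Sum = 6.06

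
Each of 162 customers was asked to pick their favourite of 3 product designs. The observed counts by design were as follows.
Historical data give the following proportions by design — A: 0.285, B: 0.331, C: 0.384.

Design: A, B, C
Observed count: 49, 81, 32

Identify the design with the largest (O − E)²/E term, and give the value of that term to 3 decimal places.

C, 14.669

Expected counts E_i = n·p_i: 162×0.285 = 46.17, 162×0.331 = 53.622, 162×0.384 = 62.208.
cat         O        E   (O−E)²/E
A          49    46.17     0.1735
B          81   53.622    13.9785
C          32   62.208    14.6689
The largest term is for C: 14.669.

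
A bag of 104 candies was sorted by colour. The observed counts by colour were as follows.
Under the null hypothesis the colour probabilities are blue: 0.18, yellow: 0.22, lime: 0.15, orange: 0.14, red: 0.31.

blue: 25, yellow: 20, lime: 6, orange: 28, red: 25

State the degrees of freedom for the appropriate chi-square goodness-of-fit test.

4

There are k = 5 categories and no parameters were estimated from the data, so df = 5 − 1 = 4.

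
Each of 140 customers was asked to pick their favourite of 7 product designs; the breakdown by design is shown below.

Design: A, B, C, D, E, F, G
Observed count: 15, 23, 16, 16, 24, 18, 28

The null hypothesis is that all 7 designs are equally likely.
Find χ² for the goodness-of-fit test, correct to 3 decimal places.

7.500

Under H₀ each category has probability 1/7, so each expected count is 140/7 = 20.
χ² = (15−20)²/20 + (23−20)²/20 + (16−20)²/20 + (16−20)²/20 + (24−20)²/20 + (18−20)²/20 + (28−20)²/20
   = 1.2500 + 0.4500 + 0.8000 + 0.8000 + 0.8000 + 0.2000 + 3.2000
Sum = 7.500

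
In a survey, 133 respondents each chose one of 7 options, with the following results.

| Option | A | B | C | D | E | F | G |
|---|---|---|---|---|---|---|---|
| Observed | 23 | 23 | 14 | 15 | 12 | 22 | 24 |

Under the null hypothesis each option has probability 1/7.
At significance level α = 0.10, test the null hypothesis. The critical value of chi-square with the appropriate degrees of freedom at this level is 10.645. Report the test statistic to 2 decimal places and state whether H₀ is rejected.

Expected count for each of the 7 categories: 133/7 = 19.
A: (23 − 19)²/19 = 16/19 = 0.842
B: (23 − 19)²/19 = 16/19 = 0.842
C: (14 − 19)²/19 = 25/19 = 1.316
D: (15 − 19)²/19 = 16/19 = 0.842
E: (12 − 19)²/19 = 49/19 = 2.579
F: (22 − 19)²/19 = 9/19 = 0.474
G: (24 − 19)²/19 = 25/19 = 1.316
Sum = 8.21
df = 6. Since 8.21 < 10.645, we do not reject H₀.

8.21; do not reject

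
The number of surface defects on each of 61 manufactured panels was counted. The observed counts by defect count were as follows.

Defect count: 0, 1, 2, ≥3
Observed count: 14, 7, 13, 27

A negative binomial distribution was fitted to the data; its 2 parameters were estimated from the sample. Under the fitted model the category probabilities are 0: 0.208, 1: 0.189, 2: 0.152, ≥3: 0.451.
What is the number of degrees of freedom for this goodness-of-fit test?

There are k = 4 categories and 2 parameters estimated from the data, so df = 4 − 1 − 2 = 1.

1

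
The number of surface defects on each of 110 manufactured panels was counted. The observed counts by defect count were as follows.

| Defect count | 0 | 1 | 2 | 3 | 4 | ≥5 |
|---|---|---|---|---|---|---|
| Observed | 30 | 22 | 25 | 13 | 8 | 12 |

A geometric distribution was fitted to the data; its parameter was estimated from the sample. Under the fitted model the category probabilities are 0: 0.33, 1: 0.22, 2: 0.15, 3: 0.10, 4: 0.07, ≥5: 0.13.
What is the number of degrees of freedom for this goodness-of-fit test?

There are k = 6 categories and 1 parameter estimated from the data, so df = 6 − 1 − 1 = 4.

4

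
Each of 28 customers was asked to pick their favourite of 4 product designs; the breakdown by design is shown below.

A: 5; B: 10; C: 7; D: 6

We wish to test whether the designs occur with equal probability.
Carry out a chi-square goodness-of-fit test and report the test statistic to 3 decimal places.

Expected count for each of the 4 categories: 28/4 = 7.
χ² = (5−7)²/7 + (10−7)²/7 + (7−7)²/7 + (6−7)²/7
   = 0.5714 + 1.2857 + 0.0000 + 0.1429
Sum = 2.000

2.000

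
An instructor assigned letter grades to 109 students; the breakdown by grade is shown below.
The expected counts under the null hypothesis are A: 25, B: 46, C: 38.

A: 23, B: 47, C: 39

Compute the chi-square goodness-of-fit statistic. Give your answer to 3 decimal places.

cat         O        E   (O−E)²/E
A          23       25     0.1600
B          47       46     0.0217
C          39       38     0.0263
Sum = 0.208

0.208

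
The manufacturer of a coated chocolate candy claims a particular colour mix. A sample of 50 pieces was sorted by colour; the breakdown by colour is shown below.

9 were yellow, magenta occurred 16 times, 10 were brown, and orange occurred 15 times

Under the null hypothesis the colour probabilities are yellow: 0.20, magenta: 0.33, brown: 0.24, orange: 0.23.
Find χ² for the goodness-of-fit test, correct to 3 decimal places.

1.514

Expected counts E_i = n·p_i: 50×0.20 = 10, 50×0.33 = 16.5, 50×0.24 = 12, 50×0.23 = 11.5.
cat          O        E   (O−E)²/E
yellow       9       10     0.1000
magenta     16     16.5     0.0152
brown       10       12     0.3333
orange      15     11.5     1.0652
Sum = 1.514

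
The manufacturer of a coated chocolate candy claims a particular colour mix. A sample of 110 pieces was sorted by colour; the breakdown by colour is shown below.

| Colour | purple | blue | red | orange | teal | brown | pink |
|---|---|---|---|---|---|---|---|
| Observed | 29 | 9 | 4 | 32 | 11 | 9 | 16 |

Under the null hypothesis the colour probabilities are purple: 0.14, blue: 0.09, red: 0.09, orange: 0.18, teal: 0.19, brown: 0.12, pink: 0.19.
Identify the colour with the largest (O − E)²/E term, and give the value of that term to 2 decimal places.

Expected counts E_i = n·p_i: 110×0.14 = 15.4, 110×0.09 = 9.9, 110×0.09 = 9.9, 110×0.18 = 19.8, 110×0.19 = 20.9, 110×0.12 = 13.2, 110×0.19 = 20.9.
purple: (29 − 15.4)²/15.4 = 184.96/15.4 = 12.010
blue: (9 − 9.9)²/9.9 = 0.81/9.9 = 0.082
red: (4 − 9.9)²/9.9 = 34.81/9.9 = 3.516
orange: (32 − 19.8)²/19.8 = 148.84/19.8 = 7.517
teal: (11 − 20.9)²/20.9 = 98.01/20.9 = 4.689
brown: (9 − 13.2)²/13.2 = 17.64/13.2 = 1.336
pink: (16 − 20.9)²/20.9 = 24.01/20.9 = 1.149
The largest term is for purple: 12.01.

purple, 12.01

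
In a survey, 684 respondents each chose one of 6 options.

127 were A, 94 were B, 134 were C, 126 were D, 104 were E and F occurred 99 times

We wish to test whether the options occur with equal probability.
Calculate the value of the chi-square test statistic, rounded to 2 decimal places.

Under H₀ each category has probability 1/6, so each expected count is 684/6 = 114.
χ² = (127−114)²/114 + (94−114)²/114 + (134−114)²/114 + (126−114)²/114 + (104−114)²/114 + (99−114)²/114
   = 1.482 + 3.509 + 3.509 + 1.263 + 0.877 + 1.974
Sum = 12.61

12.61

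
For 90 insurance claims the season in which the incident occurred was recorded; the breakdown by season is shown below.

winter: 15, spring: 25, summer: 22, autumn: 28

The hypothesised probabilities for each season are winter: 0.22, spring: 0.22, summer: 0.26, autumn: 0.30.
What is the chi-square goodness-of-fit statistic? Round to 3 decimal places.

Expected counts E_i = n·p_i: 90×0.22 = 19.8, 90×0.22 = 19.8, 90×0.26 = 23.4, 90×0.30 = 27.
χ² = (15−19.8)²/19.8 + (25−19.8)²/19.8 + (22−23.4)²/23.4 + (28−27)²/27
   = 1.1636 + 1.3657 + 0.0838 + 0.0370
Sum = 2.650

2.650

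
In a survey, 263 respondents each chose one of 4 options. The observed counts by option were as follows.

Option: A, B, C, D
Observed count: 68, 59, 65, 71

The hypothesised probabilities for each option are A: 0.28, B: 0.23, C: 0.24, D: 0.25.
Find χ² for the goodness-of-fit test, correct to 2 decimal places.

Expected counts E_i = n·p_i: 263×0.28 = 73.64, 263×0.23 = 60.49, 263×0.24 = 63.12, 263×0.25 = 65.75.
χ² = (68−73.64)²/73.64 + (59−60.49)²/60.49 + (65−63.12)²/63.12 + (71−65.75)²/65.75
   = 0.432 + 0.037 + 0.056 + 0.419
Sum = 0.94

0.94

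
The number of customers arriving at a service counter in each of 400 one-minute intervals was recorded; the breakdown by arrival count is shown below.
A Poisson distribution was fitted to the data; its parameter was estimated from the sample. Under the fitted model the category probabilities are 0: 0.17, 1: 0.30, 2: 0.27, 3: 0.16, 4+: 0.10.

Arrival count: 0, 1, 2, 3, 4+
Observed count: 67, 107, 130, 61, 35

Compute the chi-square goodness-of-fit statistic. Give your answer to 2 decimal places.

Expected counts E_i = n·p_i: 400×0.17 = 68, 400×0.30 = 120, 400×0.27 = 108, 400×0.16 = 64, 400×0.10 = 40.
0: (67 − 68)²/68 = 1/68 = 0.015
1: (107 − 120)²/120 = 169/120 = 1.408
2: (130 − 108)²/108 = 484/108 = 4.481
3: (61 − 64)²/64 = 9/64 = 0.141
4+: (35 − 40)²/40 = 25/40 = 0.625
Sum = 6.67

6.67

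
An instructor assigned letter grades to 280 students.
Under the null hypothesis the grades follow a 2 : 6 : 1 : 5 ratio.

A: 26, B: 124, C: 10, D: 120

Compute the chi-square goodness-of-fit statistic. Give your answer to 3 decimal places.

Ratio total = 14. Expected counts: 280×2/14 = 40, 280×6/14 = 120, 280×1/14 = 20, 280×5/14 = 100.
cat         O        E   (O−E)²/E
A          26       40     4.9000
B         124      120     0.1333
C          10       20     5.0000
D         120      100     4.0000
Sum = 14.033

14.033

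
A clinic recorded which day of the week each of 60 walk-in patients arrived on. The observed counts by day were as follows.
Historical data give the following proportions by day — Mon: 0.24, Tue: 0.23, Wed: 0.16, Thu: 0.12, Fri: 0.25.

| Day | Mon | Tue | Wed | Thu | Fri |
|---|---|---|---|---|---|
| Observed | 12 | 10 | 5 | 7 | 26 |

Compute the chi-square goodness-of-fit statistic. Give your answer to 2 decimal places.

11.72

Expected counts E_i = n·p_i: 60×0.24 = 14.4, 60×0.23 = 13.8, 60×0.16 = 9.6, 60×0.12 = 7.2, 60×0.25 = 15.
χ² = (12−14.4)²/14.4 + (10−13.8)²/13.8 + (5−9.6)²/9.6 + (7−7.2)²/7.2 + (26−15)²/15
   = 0.400 + 1.046 + 2.204 + 0.006 + 8.067
Sum = 11.72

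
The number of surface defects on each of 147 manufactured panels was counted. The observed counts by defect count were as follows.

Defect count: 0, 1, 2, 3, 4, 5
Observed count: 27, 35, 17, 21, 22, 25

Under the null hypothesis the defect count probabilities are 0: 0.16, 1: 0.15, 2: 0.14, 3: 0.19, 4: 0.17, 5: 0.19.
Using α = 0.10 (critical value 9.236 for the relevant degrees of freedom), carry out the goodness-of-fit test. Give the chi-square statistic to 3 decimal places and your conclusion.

11.128; reject

Expected counts E_i = n·p_i: 147×0.16 = 23.52, 147×0.15 = 22.05, 147×0.14 = 20.58, 147×0.19 = 27.93, 147×0.17 = 24.99, 147×0.19 = 27.93.
χ² = (27−23.52)²/23.52 + (35−22.05)²/22.05 + (17−20.58)²/20.58 + (21−27.93)²/27.93 + (22−24.99)²/24.99 + (25−27.93)²/27.93
   = 0.5149 + 7.6056 + 0.6228 + 1.7195 + 0.3577 + 0.3074
Sum = 11.128
df = 5. Since 11.128 > 9.236, we reject H₀.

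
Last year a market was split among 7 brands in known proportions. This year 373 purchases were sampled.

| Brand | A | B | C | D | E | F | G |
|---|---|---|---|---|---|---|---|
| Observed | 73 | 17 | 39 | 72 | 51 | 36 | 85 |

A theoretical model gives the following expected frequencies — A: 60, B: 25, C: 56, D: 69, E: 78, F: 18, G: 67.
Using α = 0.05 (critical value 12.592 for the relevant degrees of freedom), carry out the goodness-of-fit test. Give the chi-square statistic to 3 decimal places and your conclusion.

42.850; reject

A: (73 − 60)²/60 = 169/60 = 2.8167
B: (17 − 25)²/25 = 64/25 = 2.5600
C: (39 − 56)²/56 = 289/56 = 5.1607
D: (72 − 69)²/69 = 9/69 = 0.1304
E: (51 − 78)²/78 = 729/78 = 9.3462
F: (36 − 18)²/18 = 324/18 = 18.0000
G: (85 − 67)²/67 = 324/67 = 4.8358
Sum = 42.850
df = 6. Since 42.850 > 12.592, we reject H₀.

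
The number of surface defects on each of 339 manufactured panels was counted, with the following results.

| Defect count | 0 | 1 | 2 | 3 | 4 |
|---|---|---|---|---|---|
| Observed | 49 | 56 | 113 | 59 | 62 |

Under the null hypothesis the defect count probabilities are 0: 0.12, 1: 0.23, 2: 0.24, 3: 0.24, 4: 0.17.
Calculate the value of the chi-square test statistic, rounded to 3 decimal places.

Expected counts E_i = n·p_i: 339×0.12 = 40.68, 339×0.23 = 77.97, 339×0.24 = 81.36, 339×0.24 = 81.36, 339×0.17 = 57.63.
0: (49 − 40.68)²/40.68 = 69.2224/40.68 = 1.7016
1: (56 − 77.97)²/77.97 = 482.6809/77.97 = 6.1906
2: (113 − 81.36)²/81.36 = 1001.0896/81.36 = 12.3044
3: (59 − 81.36)²/81.36 = 499.9696/81.36 = 6.1452
4: (62 − 57.63)²/57.63 = 19.0969/57.63 = 0.3314
Sum = 26.673

26.673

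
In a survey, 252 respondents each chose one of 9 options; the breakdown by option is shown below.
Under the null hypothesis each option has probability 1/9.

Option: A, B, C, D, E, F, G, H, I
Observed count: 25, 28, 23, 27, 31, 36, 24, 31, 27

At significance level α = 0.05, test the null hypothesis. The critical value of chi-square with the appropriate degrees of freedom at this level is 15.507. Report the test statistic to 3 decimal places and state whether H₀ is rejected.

4.786; do not reject

Expected count for each of the 9 categories: 252/9 = 28.
A: (25 − 28)²/28 = 9/28 = 0.3214
B: (28 − 28)²/28 = 0/28 = 0.0000
C: (23 − 28)²/28 = 25/28 = 0.8929
D: (27 − 28)²/28 = 1/28 = 0.0357
E: (31 − 28)²/28 = 9/28 = 0.3214
F: (36 − 28)²/28 = 64/28 = 2.2857
G: (24 − 28)²/28 = 16/28 = 0.5714
H: (31 − 28)²/28 = 9/28 = 0.3214
I: (27 − 28)²/28 = 1/28 = 0.0357
Sum = 4.786
df = 8. Since 4.786 < 15.507, we do not reject H₀.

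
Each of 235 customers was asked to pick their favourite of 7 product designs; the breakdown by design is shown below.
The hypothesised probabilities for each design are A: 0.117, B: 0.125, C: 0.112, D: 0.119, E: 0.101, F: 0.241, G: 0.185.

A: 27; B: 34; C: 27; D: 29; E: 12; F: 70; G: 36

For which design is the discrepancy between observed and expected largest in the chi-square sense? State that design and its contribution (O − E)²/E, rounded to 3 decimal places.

E, 5.802

Expected counts E_i = n·p_i: 235×0.117 = 27.495, 235×0.125 = 29.375, 235×0.112 = 26.32, 235×0.119 = 27.965, 235×0.101 = 23.735, 235×0.241 = 56.635, 235×0.185 = 43.475.
A: (27 − 27.495)²/27.495 = 0.245025/27.495 = 0.0089
B: (34 − 29.375)²/29.375 = 21.390625/29.375 = 0.7282
C: (27 − 26.32)²/26.32 = 0.4624/26.32 = 0.0176
D: (29 − 27.965)²/27.965 = 1.071225/27.965 = 0.0383
E: (12 − 23.735)²/23.735 = 137.710225/23.735 = 5.8020
F: (70 − 56.635)²/56.635 = 178.623225/56.635 = 3.1539
G: (36 − 43.475)²/43.475 = 55.875625/43.475 = 1.2852
The largest term is for E: 5.802.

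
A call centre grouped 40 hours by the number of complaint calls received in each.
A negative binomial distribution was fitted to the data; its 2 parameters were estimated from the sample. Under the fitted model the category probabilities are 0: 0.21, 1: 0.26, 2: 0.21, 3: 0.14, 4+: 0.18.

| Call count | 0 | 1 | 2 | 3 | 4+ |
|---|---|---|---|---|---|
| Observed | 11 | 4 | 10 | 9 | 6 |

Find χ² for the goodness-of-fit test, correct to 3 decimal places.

Expected counts E_i = n·p_i: 40×0.21 = 8.4, 40×0.26 = 10.4, 40×0.21 = 8.4, 40×0.14 = 5.6, 40×0.18 = 7.2.
0: (11 − 8.4)²/8.4 = 6.76/8.4 = 0.8048
1: (4 − 10.4)²/10.4 = 40.96/10.4 = 3.9385
2: (10 − 8.4)²/8.4 = 2.56/8.4 = 0.3048
3: (9 − 5.6)²/5.6 = 11.56/5.6 = 2.0643
4+: (6 − 7.2)²/7.2 = 1.44/7.2 = 0.2000
Sum = 7.312

7.312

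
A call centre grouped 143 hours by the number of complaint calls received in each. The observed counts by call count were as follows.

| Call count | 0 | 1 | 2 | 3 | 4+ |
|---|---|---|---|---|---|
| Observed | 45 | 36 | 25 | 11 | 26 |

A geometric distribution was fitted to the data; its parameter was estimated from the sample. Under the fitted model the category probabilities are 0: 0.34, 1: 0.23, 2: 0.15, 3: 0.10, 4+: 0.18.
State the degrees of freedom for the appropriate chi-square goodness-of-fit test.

There are k = 5 categories and 1 parameter estimated from the data, so df = 5 − 1 − 1 = 3.

3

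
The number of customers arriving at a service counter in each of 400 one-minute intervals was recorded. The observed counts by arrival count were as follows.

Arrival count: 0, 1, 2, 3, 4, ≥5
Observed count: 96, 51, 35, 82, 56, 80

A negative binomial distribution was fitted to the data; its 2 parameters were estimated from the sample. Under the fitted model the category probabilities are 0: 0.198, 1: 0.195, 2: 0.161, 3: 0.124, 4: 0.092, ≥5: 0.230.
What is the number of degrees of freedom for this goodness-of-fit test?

3

There are k = 6 categories and 2 parameters estimated from the data, so df = 6 − 1 − 2 = 3.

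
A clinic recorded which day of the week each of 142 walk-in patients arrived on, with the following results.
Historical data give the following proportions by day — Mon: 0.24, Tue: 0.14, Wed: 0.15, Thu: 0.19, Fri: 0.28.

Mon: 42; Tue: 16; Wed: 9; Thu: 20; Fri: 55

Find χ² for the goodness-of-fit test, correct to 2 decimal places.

Expected counts E_i = n·p_i: 142×0.24 = 34.08, 142×0.14 = 19.88, 142×0.15 = 21.3, 142×0.19 = 26.98, 142×0.28 = 39.76.
Mon: (42 − 34.08)²/34.08 = 62.7264/34.08 = 1.841
Tue: (16 − 19.88)²/19.88 = 15.0544/19.88 = 0.757
Wed: (9 − 21.3)²/21.3 = 151.29/21.3 = 7.103
Thu: (20 − 26.98)²/26.98 = 48.7204/26.98 = 1.806
Fri: (55 − 39.76)²/39.76 = 232.2576/39.76 = 5.841
Sum = 17.35

17.35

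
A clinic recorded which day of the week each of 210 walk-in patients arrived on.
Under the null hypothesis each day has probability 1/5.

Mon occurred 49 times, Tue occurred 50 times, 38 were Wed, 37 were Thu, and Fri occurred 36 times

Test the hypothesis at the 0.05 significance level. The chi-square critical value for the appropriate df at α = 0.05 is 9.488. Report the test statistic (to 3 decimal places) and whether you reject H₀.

4.524; do not reject

Expected count for each of the 5 categories: 210/5 = 42.
χ² = (49−42)²/42 + (50−42)²/42 + (38−42)²/42 + (37−42)²/42 + (36−42)²/42
   = 1.1667 + 1.5238 + 0.3810 + 0.5952 + 0.8571
Sum = 4.524
df = 4. Since 4.524 < 9.488, we do not reject H₀.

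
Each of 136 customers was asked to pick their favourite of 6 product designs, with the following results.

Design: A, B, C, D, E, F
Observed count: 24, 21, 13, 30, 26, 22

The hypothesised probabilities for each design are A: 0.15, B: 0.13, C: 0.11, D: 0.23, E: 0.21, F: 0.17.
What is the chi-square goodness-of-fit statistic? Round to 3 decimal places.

1.852

Expected counts E_i = n·p_i: 136×0.15 = 20.4, 136×0.13 = 17.68, 136×0.11 = 14.96, 136×0.23 = 31.28, 136×0.21 = 28.56, 136×0.17 = 23.12.
χ² = (24−20.4)²/20.4 + (21−17.68)²/17.68 + (13−14.96)²/14.96 + (30−31.28)²/31.28 + (26−28.56)²/28.56 + (22−23.12)²/23.12
   = 0.6353 + 0.6234 + 0.2568 + 0.0524 + 0.2295 + 0.0543
Sum = 1.852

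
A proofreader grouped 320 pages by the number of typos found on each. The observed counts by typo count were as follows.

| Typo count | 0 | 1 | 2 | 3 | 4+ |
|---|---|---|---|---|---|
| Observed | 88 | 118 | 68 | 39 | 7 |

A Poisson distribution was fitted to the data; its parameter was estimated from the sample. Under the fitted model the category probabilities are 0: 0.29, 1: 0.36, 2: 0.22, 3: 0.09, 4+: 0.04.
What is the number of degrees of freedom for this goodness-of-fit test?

There are k = 5 categories and 1 parameter estimated from the data, so df = 5 − 1 − 1 = 3.

3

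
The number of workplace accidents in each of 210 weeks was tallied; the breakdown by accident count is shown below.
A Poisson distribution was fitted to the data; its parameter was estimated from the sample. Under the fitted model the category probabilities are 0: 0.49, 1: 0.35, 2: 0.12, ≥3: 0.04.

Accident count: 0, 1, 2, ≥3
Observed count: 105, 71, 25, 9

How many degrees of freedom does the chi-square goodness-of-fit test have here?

There are k = 4 categories and 1 parameter estimated from the data, so df = 4 − 1 − 1 = 2.

2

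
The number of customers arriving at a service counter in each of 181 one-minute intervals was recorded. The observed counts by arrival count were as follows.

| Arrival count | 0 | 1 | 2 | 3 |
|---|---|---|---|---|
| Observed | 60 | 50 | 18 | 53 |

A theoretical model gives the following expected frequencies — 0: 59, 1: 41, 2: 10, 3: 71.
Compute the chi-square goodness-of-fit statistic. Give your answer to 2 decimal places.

χ² = (60−59)²/59 + (50−41)²/41 + (18−10)²/10 + (53−71)²/71
   = 0.017 + 1.976 + 6.400 + 4.563
Sum = 12.96

12.96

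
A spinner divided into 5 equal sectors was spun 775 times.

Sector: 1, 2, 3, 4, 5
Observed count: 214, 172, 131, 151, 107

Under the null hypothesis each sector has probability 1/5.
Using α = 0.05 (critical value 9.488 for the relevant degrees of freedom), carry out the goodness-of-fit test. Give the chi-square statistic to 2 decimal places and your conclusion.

Under H₀ each category has probability 1/5, so each expected count is 775/5 = 155.
1: (214 − 155)²/155 = 3481/155 = 22.458
2: (172 − 155)²/155 = 289/155 = 1.865
3: (131 − 155)²/155 = 576/155 = 3.716
4: (151 − 155)²/155 = 16/155 = 0.103
5: (107 − 155)²/155 = 2304/155 = 14.865
Sum = 43.01
df = 4. Since 43.01 > 9.488, we reject H₀.

43.01; reject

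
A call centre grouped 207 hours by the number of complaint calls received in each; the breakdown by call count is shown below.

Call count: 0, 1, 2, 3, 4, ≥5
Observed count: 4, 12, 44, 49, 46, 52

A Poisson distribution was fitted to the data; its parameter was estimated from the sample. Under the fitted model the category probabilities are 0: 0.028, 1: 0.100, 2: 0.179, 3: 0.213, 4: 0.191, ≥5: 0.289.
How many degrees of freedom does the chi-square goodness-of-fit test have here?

4

There are k = 6 categories and 1 parameter estimated from the data, so df = 6 − 1 − 1 = 4.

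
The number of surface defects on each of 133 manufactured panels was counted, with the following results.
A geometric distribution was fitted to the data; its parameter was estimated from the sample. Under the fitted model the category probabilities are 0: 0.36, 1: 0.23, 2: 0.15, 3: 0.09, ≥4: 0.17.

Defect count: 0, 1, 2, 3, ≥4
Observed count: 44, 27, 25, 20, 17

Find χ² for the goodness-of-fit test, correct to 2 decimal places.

Expected counts E_i = n·p_i: 133×0.36 = 47.88, 133×0.23 = 30.59, 133×0.15 = 19.95, 133×0.09 = 11.97, 133×0.17 = 22.61.
0: (44 − 47.88)²/47.88 = 15.0544/47.88 = 0.314
1: (27 − 30.59)²/30.59 = 12.8881/30.59 = 0.421
2: (25 − 19.95)²/19.95 = 25.5025/19.95 = 1.278
3: (20 − 11.97)²/11.97 = 64.4809/11.97 = 5.387
≥4: (17 − 22.61)²/22.61 = 31.4721/22.61 = 1.392
Sum = 8.79

8.79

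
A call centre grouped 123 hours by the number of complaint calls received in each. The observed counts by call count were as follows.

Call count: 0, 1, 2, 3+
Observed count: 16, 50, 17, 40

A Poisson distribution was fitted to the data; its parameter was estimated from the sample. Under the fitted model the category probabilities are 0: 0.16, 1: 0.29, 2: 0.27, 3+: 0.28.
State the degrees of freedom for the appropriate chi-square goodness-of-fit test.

There are k = 4 categories and 1 parameter estimated from the data, so df = 4 − 1 − 1 = 2.

2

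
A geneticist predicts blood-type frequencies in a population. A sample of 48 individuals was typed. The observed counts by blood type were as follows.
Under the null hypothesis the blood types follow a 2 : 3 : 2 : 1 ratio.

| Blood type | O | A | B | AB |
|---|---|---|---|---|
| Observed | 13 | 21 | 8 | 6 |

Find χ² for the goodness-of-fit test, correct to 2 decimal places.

Ratio total = 8. Expected counts: 48×2/8 = 12, 48×3/8 = 18, 48×2/8 = 12, 48×1/8 = 6.
O: (13 − 12)²/12 = 1/12 = 0.083
A: (21 − 18)²/18 = 9/18 = 0.500
B: (8 − 12)²/12 = 16/12 = 1.333
AB: (6 − 6)²/6 = 0/6 = 0.000
Sum = 1.92

1.92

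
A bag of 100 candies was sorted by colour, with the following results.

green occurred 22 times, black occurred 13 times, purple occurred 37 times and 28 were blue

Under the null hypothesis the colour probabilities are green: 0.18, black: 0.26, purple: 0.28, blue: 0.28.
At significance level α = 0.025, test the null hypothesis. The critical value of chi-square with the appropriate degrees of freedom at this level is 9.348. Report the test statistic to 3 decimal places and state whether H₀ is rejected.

Expected counts E_i = n·p_i: 100×0.18 = 18, 100×0.26 = 26, 100×0.28 = 28, 100×0.28 = 28.
green: (22 − 18)²/18 = 16/18 = 0.8889
black: (13 − 26)²/26 = 169/26 = 6.5000
purple: (37 − 28)²/28 = 81/28 = 2.8929
blue: (28 − 28)²/28 = 0/28 = 0.0000
Sum = 10.282
df = 3. Since 10.282 > 9.348, we reject H₀.

10.282; reject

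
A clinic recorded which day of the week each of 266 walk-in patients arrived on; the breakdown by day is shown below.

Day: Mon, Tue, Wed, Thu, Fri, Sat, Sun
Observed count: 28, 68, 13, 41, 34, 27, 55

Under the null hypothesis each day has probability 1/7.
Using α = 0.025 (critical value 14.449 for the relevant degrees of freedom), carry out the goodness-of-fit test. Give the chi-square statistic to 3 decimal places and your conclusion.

54.211; reject

Under H₀ each category has probability 1/7, so each expected count is 266/7 = 38.
Mon: (28 − 38)²/38 = 100/38 = 2.6316
Tue: (68 − 38)²/38 = 900/38 = 23.6842
Wed: (13 − 38)²/38 = 625/38 = 16.4474
Thu: (41 − 38)²/38 = 9/38 = 0.2368
Fri: (34 − 38)²/38 = 16/38 = 0.4211
Sat: (27 − 38)²/38 = 121/38 = 3.1842
Sun: (55 − 38)²/38 = 289/38 = 7.6053
Sum = 54.211
df = 6. Since 54.211 > 14.449, we reject H₀.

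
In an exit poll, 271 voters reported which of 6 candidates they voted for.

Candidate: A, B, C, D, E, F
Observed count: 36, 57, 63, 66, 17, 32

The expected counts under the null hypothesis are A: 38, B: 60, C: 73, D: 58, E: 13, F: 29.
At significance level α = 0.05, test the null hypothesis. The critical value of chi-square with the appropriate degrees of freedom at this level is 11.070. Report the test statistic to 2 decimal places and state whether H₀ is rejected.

cat         O        E   (O−E)²/E
A          36       38      0.105
B          57       60      0.150
C          63       73      1.370
D          66       58      1.103
E          17       13      1.231
F          32       29      0.310
Sum = 4.27
df = 5. Since 4.27 < 11.070, we do not reject H₀.

4.27; do not reject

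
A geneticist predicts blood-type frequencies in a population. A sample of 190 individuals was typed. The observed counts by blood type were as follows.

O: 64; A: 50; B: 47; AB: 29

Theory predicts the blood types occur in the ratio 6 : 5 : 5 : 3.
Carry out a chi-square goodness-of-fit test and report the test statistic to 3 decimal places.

0.480

Ratio total = 19. Expected counts: 190×6/19 = 60, 190×5/19 = 50, 190×5/19 = 50, 190×3/19 = 30.
χ² = (64−60)²/60 + (50−50)²/50 + (47−50)²/50 + (29−30)²/30
   = 0.2667 + 0.0000 + 0.1800 + 0.0333
Sum = 0.480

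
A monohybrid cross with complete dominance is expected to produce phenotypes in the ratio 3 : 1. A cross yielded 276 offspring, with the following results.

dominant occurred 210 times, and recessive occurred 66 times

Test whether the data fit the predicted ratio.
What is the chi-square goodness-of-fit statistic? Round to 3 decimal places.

0.174

Ratio total = 4. Expected counts: 276×3/4 = 207, 276×1/4 = 69.
dominant: (210 − 207)²/207 = 9/207 = 0.0435
recessive: (66 − 69)²/69 = 9/69 = 0.1304
Sum = 0.174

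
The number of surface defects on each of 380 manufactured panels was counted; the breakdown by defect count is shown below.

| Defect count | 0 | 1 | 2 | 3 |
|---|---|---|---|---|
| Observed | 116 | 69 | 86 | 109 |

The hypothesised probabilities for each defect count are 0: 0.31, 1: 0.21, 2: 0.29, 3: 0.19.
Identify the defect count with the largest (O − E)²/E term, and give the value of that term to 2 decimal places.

Expected counts E_i = n·p_i: 380×0.31 = 117.8, 380×0.21 = 79.8, 380×0.29 = 110.2, 380×0.19 = 72.2.
cat         O        E   (O−E)²/E
0         116    117.8      0.028
1          69     79.8      1.462
2          86    110.2      5.314
3         109     72.2     18.757
The largest term is for 3: 18.76.

3, 18.76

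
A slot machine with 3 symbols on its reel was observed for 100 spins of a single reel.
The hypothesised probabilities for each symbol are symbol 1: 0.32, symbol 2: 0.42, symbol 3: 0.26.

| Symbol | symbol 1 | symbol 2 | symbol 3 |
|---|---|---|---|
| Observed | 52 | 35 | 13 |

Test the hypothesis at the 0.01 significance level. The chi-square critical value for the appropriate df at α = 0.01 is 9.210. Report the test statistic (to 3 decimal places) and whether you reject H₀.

20.167; reject

Expected counts E_i = n·p_i: 100×0.32 = 32, 100×0.42 = 42, 100×0.26 = 26.
cat           O        E   (O−E)²/E
symbol 1     52       32    12.5000
symbol 2     35       42     1.1667
symbol 3     13       26     6.5000
Sum = 20.167
df = 2. Since 20.167 > 9.210, we reject H₀.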